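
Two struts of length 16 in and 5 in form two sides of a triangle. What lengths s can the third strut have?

By the triangle inequality, s must be less than 16 + 5 = 21 and greater than |16 − 5| = 11.

11 < s < 21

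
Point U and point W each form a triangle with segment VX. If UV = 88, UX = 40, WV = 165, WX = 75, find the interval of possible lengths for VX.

From triangle UVX: |88 − 40| < VX < 88 + 40, i.e. 48 < VX < 128.
From triangle WVX: 90 < VX < 240.
Both must hold, so VX lies in the intersection.

90 < VX < 128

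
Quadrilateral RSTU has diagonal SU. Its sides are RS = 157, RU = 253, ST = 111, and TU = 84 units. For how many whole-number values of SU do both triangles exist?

From triangle RSU: 96 < SU < 410.
From triangle TSU: 27 < SU < 195.
Intersection: 96 < SU < 195, so integers 97 through 194: 98 values.

98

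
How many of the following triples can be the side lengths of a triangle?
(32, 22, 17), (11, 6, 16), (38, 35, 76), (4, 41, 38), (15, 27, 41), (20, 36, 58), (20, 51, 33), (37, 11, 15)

(17,22,32): 17+22 > 32 → valid
(6,11,16): 6+11 > 16 → valid
(35,38,76): 35+38 ≤ 76 → not valid
(4,38,41): 4+38 > 41 → valid
(15,27,41): 15+27 > 41 → valid
(20,36,58): 20+36 ≤ 58 → not valid
(20,33,51): 20+33 > 51 → valid
(11,15,37): 11+15 ≤ 37 → not valid
5 of the 8 triples form a triangle.

5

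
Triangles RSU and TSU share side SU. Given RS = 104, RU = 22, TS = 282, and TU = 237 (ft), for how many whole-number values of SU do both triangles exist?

43

From triangle RSU: 82 < SU < 126.
From triangle TSU: 45 < SU < 519.
Intersection: 82 < SU < 126, so integers 83 through 125: 43 values.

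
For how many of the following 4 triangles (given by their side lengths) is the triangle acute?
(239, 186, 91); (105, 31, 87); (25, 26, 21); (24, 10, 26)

1

(239,186,91): 91²+186² = 42877 < 57121 = 239² → obtuse
(105,31,87): 31²+87² = 8530 < 11025 = 105² → obtuse
(25,26,21): 21²+25² = 1066 > 676 = 26² → acute
(24,10,26): 10²+24² = 676 = 26² → right
1 of the 4 is acute.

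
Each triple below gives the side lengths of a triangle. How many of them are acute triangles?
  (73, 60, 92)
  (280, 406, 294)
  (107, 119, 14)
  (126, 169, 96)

1

(73,60,92): 60²+73² = 8929 > 8464 = 92² → acute
(280,406,294): 280²+294² = 164836 = 406² → right
(107,119,14): 14²+107² = 11645 < 14161 = 119² → obtuse
(126,169,96): 96²+126² = 25092 < 28561 = 169² → obtuse
1 of the 4 is acute.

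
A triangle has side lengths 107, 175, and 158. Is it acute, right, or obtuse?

acute

Compare the square of the longest side to the sum of squares of the other two: 107² + 158² = 36413 > 30625 = 175².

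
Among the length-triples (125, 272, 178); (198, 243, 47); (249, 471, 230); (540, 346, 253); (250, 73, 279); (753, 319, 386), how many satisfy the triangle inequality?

5

(125,178,272): 125+178 > 272 → valid
(47,198,243): 47+198 > 243 → valid
(230,249,471): 230+249 > 471 → valid
(253,346,540): 253+346 > 540 → valid
(73,250,279): 73+250 > 279 → valid
(319,386,753): 319+386 ≤ 753 → not valid
5 of the 6 triples form a triangle.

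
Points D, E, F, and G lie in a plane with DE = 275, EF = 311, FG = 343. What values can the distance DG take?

The maximum is all hops collinear in one direction: 275 + 311 + 343 = 929.
The longest hop is 343; the others sum to 586. Since 343 ≤ 586, the path can fold back on itself completely, so the minimum distance is 0.

0 ≤ DG ≤ 929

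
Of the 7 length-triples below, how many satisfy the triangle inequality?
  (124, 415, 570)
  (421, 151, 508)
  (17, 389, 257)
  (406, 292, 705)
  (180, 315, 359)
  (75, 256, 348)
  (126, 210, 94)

3

(124,415,570): 124+415 ≤ 570 → not valid
(151,421,508): 151+421 > 508 → valid
(17,257,389): 17+257 ≤ 389 → not valid
(292,406,705): 292+406 ≤ 705 → not valid
(180,315,359): 180+315 > 359 → valid
(75,256,348): 75+256 ≤ 348 → not valid
(94,126,210): 94+126 > 210 → valid
3 of the 7 triples form a triangle.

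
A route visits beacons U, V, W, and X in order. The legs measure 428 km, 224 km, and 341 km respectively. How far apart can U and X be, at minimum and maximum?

0 ≤ UX ≤ 993 km

The maximum is all hops collinear in one direction: 428 + 224 + 341 = 993.
The longest hop is 428; the others sum to 565. Since 428 ≤ 565, the path can fold back on itself completely, so the minimum distance is 0.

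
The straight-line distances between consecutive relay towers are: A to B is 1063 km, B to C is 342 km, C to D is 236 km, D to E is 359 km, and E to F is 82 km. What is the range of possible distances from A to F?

44 ≤ AF ≤ 2082 km

The maximum is all hops collinear in one direction: 1063 + 342 + 236 + 359 + 82 = 2082.
The longest hop is 1063; the others sum to 1019. Folding the others back against it leaves at least 1063 − 1019 = 44.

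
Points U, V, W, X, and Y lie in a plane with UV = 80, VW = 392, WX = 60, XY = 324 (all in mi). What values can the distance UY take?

The maximum is all hops collinear in one direction: 80 + 392 + 60 + 324 = 856.
The longest hop is 392; the others sum to 464. Since 392 ≤ 464, the path can fold back on itself completely, so the minimum distance is 0.

0 ≤ UY ≤ 856 mi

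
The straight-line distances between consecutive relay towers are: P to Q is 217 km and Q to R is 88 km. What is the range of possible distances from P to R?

By the triangle inequality, |217 − 88| ≤ PR ≤ 217 + 88.

129 ≤ PR ≤ 305 km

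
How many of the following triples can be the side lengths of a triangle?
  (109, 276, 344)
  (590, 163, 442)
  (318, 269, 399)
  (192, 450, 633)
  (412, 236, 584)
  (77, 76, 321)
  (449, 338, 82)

(109,276,344): 109+276 > 344 → valid
(163,442,590): 163+442 > 590 → valid
(269,318,399): 269+318 > 399 → valid
(192,450,633): 192+450 > 633 → valid
(236,412,584): 236+412 > 584 → valid
(76,77,321): 76+77 ≤ 321 → not valid
(82,338,449): 82+338 ≤ 449 → not valid
5 of the 7 triples form a triangle.

5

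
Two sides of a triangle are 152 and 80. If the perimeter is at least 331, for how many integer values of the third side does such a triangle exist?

133

Triangle inequality: 72 < x < 232. Perimeter ≥ 331 gives x ≥ 331 − 152 − 80 = 99.
So 99 ≤ x < 232; integers 99 through 231: 133 values.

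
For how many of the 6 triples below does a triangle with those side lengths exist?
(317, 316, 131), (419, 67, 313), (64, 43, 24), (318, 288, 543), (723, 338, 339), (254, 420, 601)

(131,316,317): 131+316 > 317 → valid
(67,313,419): 67+313 ≤ 419 → not valid
(24,43,64): 24+43 > 64 → valid
(288,318,543): 288+318 > 543 → valid
(338,339,723): 338+339 ≤ 723 → not valid
(254,420,601): 254+420 > 601 → valid
4 of the 6 triples form a triangle.

4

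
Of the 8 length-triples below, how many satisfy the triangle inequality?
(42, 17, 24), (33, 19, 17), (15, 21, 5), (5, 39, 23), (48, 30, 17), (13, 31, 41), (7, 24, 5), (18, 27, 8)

2

(17,24,42): 17+24 ≤ 42 → not valid
(17,19,33): 17+19 > 33 → valid
(5,15,21): 5+15 ≤ 21 → not valid
(5,23,39): 5+23 ≤ 39 → not valid
(17,30,48): 17+30 ≤ 48 → not valid
(13,31,41): 13+31 > 41 → valid
(5,7,24): 5+7 ≤ 24 → not valid
(8,18,27): 8+18 ≤ 27 → not valid
2 of the 8 triples form a triangle.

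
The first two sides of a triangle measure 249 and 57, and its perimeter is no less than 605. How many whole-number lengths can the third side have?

7

Triangle inequality: 192 < x < 306. Perimeter ≥ 605 gives x ≥ 605 − 249 − 57 = 299.
So 299 ≤ x < 306; integers 299 through 305: 7 values.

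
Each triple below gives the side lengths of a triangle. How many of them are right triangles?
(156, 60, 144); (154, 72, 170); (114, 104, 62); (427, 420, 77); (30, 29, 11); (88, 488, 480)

4

(156,60,144): 60²+144² = 24336 = 156² → right
(154,72,170): 72²+154² = 28900 = 170² → right
(114,104,62): 62²+104² = 14660 > 12996 = 114² → acute
(427,420,77): 77²+420² = 182329 = 427² → right
(30,29,11): 11²+29² = 962 > 900 = 30² → acute
(88,488,480): 88²+480² = 238144 = 488² → right
4 of the 6 are right.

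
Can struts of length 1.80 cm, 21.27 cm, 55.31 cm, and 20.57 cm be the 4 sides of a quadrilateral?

For a quadrilateral, each side must be shorter than the sum of the others.
Here the longest side is 55.31, but the remaining 3 sides sum to only 43.64.

No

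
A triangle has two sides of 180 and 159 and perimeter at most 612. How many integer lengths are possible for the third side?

Triangle inequality: 21 < x < 339. Perimeter ≤ 612 gives x ≤ 612 − 180 − 159 = 273.
So 21 < x ≤ 273; integers 22 through 273: 252 values.

252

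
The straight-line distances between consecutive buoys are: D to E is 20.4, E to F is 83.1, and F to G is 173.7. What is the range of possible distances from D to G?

70.2 ≤ DG ≤ 277.2

The maximum is all hops collinear in one direction: 20.4 + 83.1 + 173.7 = 277.2.
The longest hop is 173.7; the others sum to 103.5. Folding the others back against it leaves at least 173.7 − 103.5 = 70.2.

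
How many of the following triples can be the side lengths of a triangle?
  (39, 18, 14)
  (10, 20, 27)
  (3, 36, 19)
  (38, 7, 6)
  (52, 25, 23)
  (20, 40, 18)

(14,18,39): 14+18 ≤ 39 → not valid
(10,20,27): 10+20 > 27 → valid
(3,19,36): 3+19 ≤ 36 → not valid
(6,7,38): 6+7 ≤ 38 → not valid
(23,25,52): 23+25 ≤ 52 → not valid
(18,20,40): 18+20 ≤ 40 → not valid
1 of the 6 triples forms a triangle.

1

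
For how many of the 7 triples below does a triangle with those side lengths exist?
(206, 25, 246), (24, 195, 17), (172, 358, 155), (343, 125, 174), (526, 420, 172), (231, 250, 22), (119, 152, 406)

(25,206,246): 25+206 ≤ 246 → not valid
(17,24,195): 17+24 ≤ 195 → not valid
(155,172,358): 155+172 ≤ 358 → not valid
(125,174,343): 125+174 ≤ 343 → not valid
(172,420,526): 172+420 > 526 → valid
(22,231,250): 22+231 > 250 → valid
(119,152,406): 119+152 ≤ 406 → not valid
2 of the 7 triples form a triangle.

2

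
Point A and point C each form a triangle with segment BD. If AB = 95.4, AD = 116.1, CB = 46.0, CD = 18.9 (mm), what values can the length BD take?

27.1 < BD < 64.9

From triangle ABD: |95.4 − 116.1| < BD < 95.4 + 116.1, i.e. 20.7 < BD < 211.5.
From triangle CBD: 27.1 < BD < 64.9.
Both must hold, so BD lies in the intersection.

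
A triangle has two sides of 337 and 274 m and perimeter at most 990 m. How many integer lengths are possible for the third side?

Triangle inequality: 63 < x < 611. Perimeter ≤ 990 gives x ≤ 990 − 337 − 274 = 379.
So 63 < x ≤ 379; integers 64 through 379: 316 values.

316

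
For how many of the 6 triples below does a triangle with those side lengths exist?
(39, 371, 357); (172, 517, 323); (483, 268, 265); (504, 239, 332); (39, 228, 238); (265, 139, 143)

(39,357,371): 39+357 > 371 → valid
(172,323,517): 172+323 ≤ 517 → not valid
(265,268,483): 265+268 > 483 → valid
(239,332,504): 239+332 > 504 → valid
(39,228,238): 39+228 > 238 → valid
(139,143,265): 139+143 > 265 → valid
5 of the 6 triples form a triangle.

5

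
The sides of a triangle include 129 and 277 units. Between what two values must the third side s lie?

By the triangle inequality, s must be less than 129 + 277 = 406 and greater than |129 − 277| = 148.

148 < s < 406 (units)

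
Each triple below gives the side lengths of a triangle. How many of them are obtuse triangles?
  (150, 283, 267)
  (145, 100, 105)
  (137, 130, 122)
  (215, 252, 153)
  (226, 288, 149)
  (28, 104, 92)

2

(150,283,267): 150²+267² = 93789 > 80089 = 283² → acute
(145,100,105): 100²+105² = 21025 = 145² → right
(137,130,122): 122²+130² = 31784 > 18769 = 137² → acute
(215,252,153): 153²+215² = 69634 > 63504 = 252² → acute
(226,288,149): 149²+226² = 73277 < 82944 = 288² → obtuse
(28,104,92): 28²+92² = 9248 < 10816 = 104² → obtuse
2 of the 6 are obtuse.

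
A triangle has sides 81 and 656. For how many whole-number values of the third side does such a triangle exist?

161

The third side lies in the open interval (575, 737).
Integers from 576 to 736 inclusive: 736 − 576 + 1 = 161.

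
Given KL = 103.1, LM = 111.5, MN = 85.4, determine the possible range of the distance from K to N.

The maximum is all hops collinear in one direction: 103.1 + 111.5 + 85.4 = 300.0.
The longest hop is 111.5; the others sum to 188.5. Since 111.5 ≤ 188.5, the path can fold back on itself completely, so the minimum distance is 0.

0 ≤ KN ≤ 300.0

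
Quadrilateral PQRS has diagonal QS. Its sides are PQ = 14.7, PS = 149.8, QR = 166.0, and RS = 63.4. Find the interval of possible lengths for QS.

135.1 < QS < 164.5

From triangle PQS: |14.7 − 149.8| < QS < 14.7 + 149.8, i.e. 135.1 < QS < 164.5.
From triangle RQS: 102.6 < QS < 229.4.
Both must hold, so QS lies in the intersection.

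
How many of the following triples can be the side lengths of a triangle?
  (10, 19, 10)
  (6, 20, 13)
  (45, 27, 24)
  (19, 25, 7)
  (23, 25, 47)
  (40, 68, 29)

5

(10,10,19): 10+10 > 19 → valid
(6,13,20): 6+13 ≤ 20 → not valid
(24,27,45): 24+27 > 45 → valid
(7,19,25): 7+19 > 25 → valid
(23,25,47): 23+25 > 47 → valid
(29,40,68): 29+40 > 68 → valid
5 of the 6 triples form a triangle.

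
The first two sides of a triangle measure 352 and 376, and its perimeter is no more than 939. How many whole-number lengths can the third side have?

Triangle inequality: 24 < x < 728. Perimeter ≤ 939 gives x ≤ 939 − 352 − 376 = 211.
So 24 < x ≤ 211; integers 25 through 211: 187 values.

187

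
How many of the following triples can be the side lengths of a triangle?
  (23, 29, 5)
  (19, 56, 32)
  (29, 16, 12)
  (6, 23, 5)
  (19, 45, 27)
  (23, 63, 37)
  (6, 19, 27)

(5,23,29): 5+23 ≤ 29 → not valid
(19,32,56): 19+32 ≤ 56 → not valid
(12,16,29): 12+16 ≤ 29 → not valid
(5,6,23): 5+6 ≤ 23 → not valid
(19,27,45): 19+27 > 45 → valid
(23,37,63): 23+37 ≤ 63 → not valid
(6,19,27): 6+19 ≤ 27 → not valid
1 of the 7 triples forms a triangle.

1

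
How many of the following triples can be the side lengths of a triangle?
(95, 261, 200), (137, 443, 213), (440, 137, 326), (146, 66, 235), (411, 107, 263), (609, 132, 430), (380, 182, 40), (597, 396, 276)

(95,200,261): 95+200 > 261 → valid
(137,213,443): 137+213 ≤ 443 → not valid
(137,326,440): 137+326 > 440 → valid
(66,146,235): 66+146 ≤ 235 → not valid
(107,263,411): 107+263 ≤ 411 → not valid
(132,430,609): 132+430 ≤ 609 → not valid
(40,182,380): 40+182 ≤ 380 → not valid
(276,396,597): 276+396 > 597 → valid
3 of the 8 triples form a triangle.

3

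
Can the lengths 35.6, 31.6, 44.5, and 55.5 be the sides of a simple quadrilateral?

A quadrilateral exists iff every side is shorter than the sum of the others — equivalently, the longest side is less than the sum of the rest.
Longest side 55.5 < 111.7 (sum of the remaining 3), so yes.

Yes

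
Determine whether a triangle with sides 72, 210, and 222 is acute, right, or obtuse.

Compare the square of the longest side to the sum of squares of the other two: 72² + 210² = 49284 = 222².

right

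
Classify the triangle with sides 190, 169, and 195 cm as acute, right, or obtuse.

acute

Compare the square of the longest side to the sum of squares of the other two: 169² + 190² = 64661 > 38025 = 195².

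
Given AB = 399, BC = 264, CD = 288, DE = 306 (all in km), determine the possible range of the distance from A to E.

The maximum is all hops collinear in one direction: 399 + 264 + 288 + 306 = 1257.
The longest hop is 399; the others sum to 858. Since 399 ≤ 858, the path can fold back on itself completely, so the minimum distance is 0.

0 ≤ AE ≤ 1257 km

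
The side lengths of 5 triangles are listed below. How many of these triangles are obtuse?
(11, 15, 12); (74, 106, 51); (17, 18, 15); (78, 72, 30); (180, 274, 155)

2

(11,15,12): 11²+12² = 265 > 225 = 15² → acute
(74,106,51): 51²+74² = 8077 < 11236 = 106² → obtuse
(17,18,15): 15²+17² = 514 > 324 = 18² → acute
(78,72,30): 30²+72² = 6084 = 78² → right
(180,274,155): 155²+180² = 56425 < 75076 = 274² → obtuse
2 of the 5 are obtuse.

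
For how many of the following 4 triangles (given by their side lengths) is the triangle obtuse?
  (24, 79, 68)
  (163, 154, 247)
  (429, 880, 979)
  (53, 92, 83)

2

(24,79,68): 24²+68² = 5200 < 6241 = 79² → obtuse
(163,154,247): 154²+163² = 50285 < 61009 = 247² → obtuse
(429,880,979): 429²+880² = 958441 = 979² → right
(53,92,83): 53²+83² = 9698 > 8464 = 92² → acute
2 of the 4 are obtuse.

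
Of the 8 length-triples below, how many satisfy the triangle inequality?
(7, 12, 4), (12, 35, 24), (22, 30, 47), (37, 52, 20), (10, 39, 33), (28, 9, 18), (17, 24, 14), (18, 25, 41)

6

(4,7,12): 4+7 ≤ 12 → not valid
(12,24,35): 12+24 > 35 → valid
(22,30,47): 22+30 > 47 → valid
(20,37,52): 20+37 > 52 → valid
(10,33,39): 10+33 > 39 → valid
(9,18,28): 9+18 ≤ 28 → not valid
(14,17,24): 14+17 > 24 → valid
(18,25,41): 18+25 > 41 → valid
6 of the 8 triples form a triangle.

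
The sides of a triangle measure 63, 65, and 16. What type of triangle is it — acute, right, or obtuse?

right

Compare the square of the longest side to the sum of squares of the other two: 16² + 63² = 4225 = 65².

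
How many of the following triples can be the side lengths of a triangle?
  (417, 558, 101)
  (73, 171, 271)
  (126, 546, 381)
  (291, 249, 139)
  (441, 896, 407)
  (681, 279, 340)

(101,417,558): 101+417 ≤ 558 → not valid
(73,171,271): 73+171 ≤ 271 → not valid
(126,381,546): 126+381 ≤ 546 → not valid
(139,249,291): 139+249 > 291 → valid
(407,441,896): 407+441 ≤ 896 → not valid
(279,340,681): 279+340 ≤ 681 → not valid
1 of the 6 triples forms a triangle.

1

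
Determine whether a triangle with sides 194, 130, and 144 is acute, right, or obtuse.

Compare the square of the longest side to the sum of squares of the other two: 130² + 144² = 37636 = 194².

right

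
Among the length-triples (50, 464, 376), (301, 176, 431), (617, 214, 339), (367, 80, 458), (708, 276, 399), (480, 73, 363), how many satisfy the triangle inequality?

(50,376,464): 50+376 ≤ 464 → not valid
(176,301,431): 176+301 > 431 → valid
(214,339,617): 214+339 ≤ 617 → not valid
(80,367,458): 80+367 ≤ 458 → not valid
(276,399,708): 276+399 ≤ 708 → not valid
(73,363,480): 73+363 ≤ 480 → not valid
1 of the 6 triples forms a triangle.

1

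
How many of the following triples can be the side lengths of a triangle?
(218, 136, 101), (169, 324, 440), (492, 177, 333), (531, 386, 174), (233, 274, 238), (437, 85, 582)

(101,136,218): 101+136 > 218 → valid
(169,324,440): 169+324 > 440 → valid
(177,333,492): 177+333 > 492 → valid
(174,386,531): 174+386 > 531 → valid
(233,238,274): 233+238 > 274 → valid
(85,437,582): 85+437 ≤ 582 → not valid
5 of the 6 triples form a triangle.

5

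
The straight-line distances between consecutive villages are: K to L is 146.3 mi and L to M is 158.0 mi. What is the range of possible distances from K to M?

By the triangle inequality, |146.3 − 158.0| ≤ KM ≤ 146.3 + 158.0.

11.7 ≤ KM ≤ 304.3 mi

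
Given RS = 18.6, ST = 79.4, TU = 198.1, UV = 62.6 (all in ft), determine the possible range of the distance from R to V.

37.5 ≤ RV ≤ 358.7 ft

The maximum is all hops collinear in one direction: 18.6 + 79.4 + 198.1 + 62.6 = 358.7.
The longest hop is 198.1; the others sum to 160.6. Folding the others back against it leaves at least 198.1 − 160.6 = 37.5.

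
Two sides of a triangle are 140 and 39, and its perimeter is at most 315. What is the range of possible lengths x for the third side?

Triangle inequality alone gives 101 < x < 179.
The perimeter condition gives x ≤ 315 − 140 − 39 = 136.
Intersecting the two: 101 < x ≤ 136.

101 < x ≤ 136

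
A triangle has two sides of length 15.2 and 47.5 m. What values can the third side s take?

32.3 < s < 62.7

By the triangle inequality, s must be less than 15.2 + 47.5 = 62.7 and greater than |15.2 − 47.5| = 32.3.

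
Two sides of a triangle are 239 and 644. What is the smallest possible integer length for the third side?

The third side must be strictly greater than |239 − 644| = 405.
The smallest integer above 405 is 406.

406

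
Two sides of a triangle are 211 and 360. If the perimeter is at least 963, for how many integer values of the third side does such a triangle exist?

Triangle inequality: 149 < x < 571. Perimeter ≥ 963 gives x ≥ 963 − 211 − 360 = 392.
So 392 ≤ x < 571; integers 392 through 570: 179 values.

179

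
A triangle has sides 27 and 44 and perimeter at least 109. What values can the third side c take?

38 ≤ c < 71

Triangle inequality alone gives 17 < c < 71.
The perimeter condition gives c ≥ 109 − 27 − 44 = 38.
Intersecting the two: 38 ≤ c < 71.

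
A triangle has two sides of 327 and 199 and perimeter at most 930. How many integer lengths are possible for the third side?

276

Triangle inequality: 128 < x < 526. Perimeter ≤ 930 gives x ≤ 930 − 327 − 199 = 404.
So 128 < x ≤ 404; integers 129 through 404: 276 values.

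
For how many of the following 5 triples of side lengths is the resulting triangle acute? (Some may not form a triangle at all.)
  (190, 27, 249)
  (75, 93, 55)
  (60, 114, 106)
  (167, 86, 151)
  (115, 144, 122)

(190,27,249): 27+190 ≤ 249, not a triangle
(75,93,55): 55²+75² = 8650 > 8649 = 93² → acute
(60,114,106): 60²+106² = 14836 > 12996 = 114² → acute
(167,86,151): 86²+151² = 30197 > 27889 = 167² → acute
(115,144,122): 115²+122² = 28109 > 20736 = 144² → acute
4 of the 5 are acute.

4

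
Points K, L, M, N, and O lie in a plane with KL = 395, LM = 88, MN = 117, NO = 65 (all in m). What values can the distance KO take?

The maximum is all hops collinear in one direction: 395 + 88 + 117 + 65 = 665.
The longest hop is 395; the others sum to 270. Folding the others back against it leaves at least 395 − 270 = 125.

125 ≤ KO ≤ 665 m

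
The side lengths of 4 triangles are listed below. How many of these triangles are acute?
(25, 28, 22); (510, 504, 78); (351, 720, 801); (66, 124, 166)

1

(25,28,22): 22²+25² = 1109 > 784 = 28² → acute
(510,504,78): 78²+504² = 260100 = 510² → right
(351,720,801): 351²+720² = 641601 = 801² → right
(66,124,166): 66²+124² = 19732 < 27556 = 166² → obtuse
1 of the 4 is acute.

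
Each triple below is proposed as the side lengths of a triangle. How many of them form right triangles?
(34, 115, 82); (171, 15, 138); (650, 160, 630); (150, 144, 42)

(34,115,82): 34²+82² = 7880 < 13225 = 115² → obtuse
(171,15,138): 15+138 ≤ 171, not a triangle
(650,160,630): 160²+630² = 422500 = 650² → right
(150,144,42): 42²+144² = 22500 = 150² → right
2 of the 4 are right.

2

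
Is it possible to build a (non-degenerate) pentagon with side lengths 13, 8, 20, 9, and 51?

For a pentagon, each side must be shorter than the sum of the others.
Here the longest side is 51, but the remaining 4 sides sum to only 50.

No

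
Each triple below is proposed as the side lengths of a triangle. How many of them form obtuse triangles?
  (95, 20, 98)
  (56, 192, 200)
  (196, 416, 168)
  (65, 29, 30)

(95,20,98): 20²+95² = 9425 < 9604 = 98² → obtuse
(56,192,200): 56²+192² = 40000 = 200² → right
(196,416,168): 168+196 ≤ 416, not a triangle
(65,29,30): 29+30 ≤ 65, not a triangle
1 of the 4 is obtuse.

1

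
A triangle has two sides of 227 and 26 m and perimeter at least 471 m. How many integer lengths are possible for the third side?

Triangle inequality: 201 < x < 253. Perimeter ≥ 471 gives x ≥ 471 − 227 − 26 = 218.
So 218 ≤ x < 253; integers 218 through 252: 35 values.

35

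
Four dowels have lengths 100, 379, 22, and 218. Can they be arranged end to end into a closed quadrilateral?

For a quadrilateral, each side must be shorter than the sum of the others.
Here the longest side is 379, but the remaining 3 sides sum to only 340.

No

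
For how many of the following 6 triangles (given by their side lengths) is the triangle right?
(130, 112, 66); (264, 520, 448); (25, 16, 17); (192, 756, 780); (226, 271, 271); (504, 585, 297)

(130,112,66): 66²+112² = 16900 = 130² → right
(264,520,448): 264²+448² = 270400 = 520² → right
(25,16,17): 16²+17² = 545 < 625 = 25² → obtuse
(192,756,780): 192²+756² = 608400 = 780² → right
(226,271,271): 226²+271² = 124517 > 73441 = 271² → acute
(504,585,297): 297²+504² = 342225 = 585² → right
4 of the 6 are right.

4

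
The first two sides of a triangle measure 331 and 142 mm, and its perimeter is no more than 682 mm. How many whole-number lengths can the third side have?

Triangle inequality: 189 < x < 473. Perimeter ≤ 682 gives x ≤ 682 − 331 − 142 = 209.
So 189 < x ≤ 209; integers 190 through 209: 20 values.

20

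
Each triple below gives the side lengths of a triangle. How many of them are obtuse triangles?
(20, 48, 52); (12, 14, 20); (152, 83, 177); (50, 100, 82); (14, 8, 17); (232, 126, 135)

(20,48,52): 20²+48² = 2704 = 52² → right
(12,14,20): 12²+14² = 340 < 400 = 20² → obtuse
(152,83,177): 83²+152² = 29993 < 31329 = 177² → obtuse
(50,100,82): 50²+82² = 9224 < 10000 = 100² → obtuse
(14,8,17): 8²+14² = 260 < 289 = 17² → obtuse
(232,126,135): 126²+135² = 34101 < 53824 = 232² → obtuse
5 of the 6 are obtuse.

5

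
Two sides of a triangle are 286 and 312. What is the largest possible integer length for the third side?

The third side must be strictly less than 286 + 312 = 598.
The largest integer below 598 is 597.

597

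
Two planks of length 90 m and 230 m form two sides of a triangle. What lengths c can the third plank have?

By the triangle inequality, c must be less than 90 + 230 = 320 and greater than |90 − 230| = 140.

140 < c < 320 (m)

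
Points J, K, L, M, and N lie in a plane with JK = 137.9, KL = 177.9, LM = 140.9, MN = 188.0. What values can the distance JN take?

The maximum is all hops collinear in one direction: 137.9 + 177.9 + 140.9 + 188.0 = 644.7.
The longest hop is 188.0; the others sum to 456.7. Since 188.0 ≤ 456.7, the path can fold back on itself completely, so the minimum distance is 0.

0 ≤ JN ≤ 644.7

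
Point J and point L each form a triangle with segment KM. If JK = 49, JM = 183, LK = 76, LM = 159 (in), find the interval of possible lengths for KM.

From triangle JKM: |49 − 183| < KM < 49 + 183, i.e. 134 < KM < 232.
From triangle LKM: 83 < KM < 235.
Both must hold, so KM lies in the intersection.

134 < KM < 232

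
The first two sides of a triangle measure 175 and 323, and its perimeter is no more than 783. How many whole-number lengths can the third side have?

Triangle inequality: 148 < x < 498. Perimeter ≤ 783 gives x ≤ 783 − 175 − 323 = 285.
So 148 < x ≤ 285; integers 149 through 285: 137 values.

137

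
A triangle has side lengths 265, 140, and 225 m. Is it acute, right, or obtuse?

right

Compare the square of the longest side to the sum of squares of the other two: 140² + 225² = 70225 = 265².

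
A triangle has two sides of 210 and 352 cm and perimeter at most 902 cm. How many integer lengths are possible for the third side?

198

Triangle inequality: 142 < x < 562. Perimeter ≤ 902 gives x ≤ 902 − 210 − 352 = 340.
So 142 < x ≤ 340; integers 143 through 340: 198 values.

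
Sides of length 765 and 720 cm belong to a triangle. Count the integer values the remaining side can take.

The third side lies in the open interval (45, 1485).
Integers from 46 to 1484 inclusive: 1484 − 46 + 1 = 1439.

1439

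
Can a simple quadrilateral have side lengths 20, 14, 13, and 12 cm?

A quadrilateral exists iff every side is shorter than the sum of the others — equivalently, the longest side is less than the sum of the rest.
Longest side 20 < 39 (sum of the remaining 3), so yes.

Yes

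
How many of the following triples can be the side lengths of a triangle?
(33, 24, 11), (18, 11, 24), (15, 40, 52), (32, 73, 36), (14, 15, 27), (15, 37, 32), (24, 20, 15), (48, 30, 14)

(11,24,33): 11+24 > 33 → valid
(11,18,24): 11+18 > 24 → valid
(15,40,52): 15+40 > 52 → valid
(32,36,73): 32+36 ≤ 73 → not valid
(14,15,27): 14+15 > 27 → valid
(15,32,37): 15+32 > 37 → valid
(15,20,24): 15+20 > 24 → valid
(14,30,48): 14+30 ≤ 48 → not valid
6 of the 8 triples form a triangle.

6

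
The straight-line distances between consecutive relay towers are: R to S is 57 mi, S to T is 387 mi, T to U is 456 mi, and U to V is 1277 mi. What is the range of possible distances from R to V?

The maximum is all hops collinear in one direction: 57 + 387 + 456 + 1277 = 2177.
The longest hop is 1277; the others sum to 900. Folding the others back against it leaves at least 1277 − 900 = 377.

377 ≤ RV ≤ 2177 mi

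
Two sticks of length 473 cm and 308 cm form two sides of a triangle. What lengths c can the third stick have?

165 < c < 781 (cm)

By the triangle inequality, c must be less than 473 + 308 = 781 and greater than |473 − 308| = 165.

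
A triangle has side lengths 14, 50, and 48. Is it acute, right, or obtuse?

right

Compare the square of the longest side to the sum of squares of the other two: 14² + 48² = 2500 = 50².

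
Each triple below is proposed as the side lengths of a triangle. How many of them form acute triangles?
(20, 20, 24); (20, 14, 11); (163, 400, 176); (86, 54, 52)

1

(20,20,24): 20²+20² = 800 > 576 = 24² → acute
(20,14,11): 11²+14² = 317 < 400 = 20² → obtuse
(163,400,176): 163+176 ≤ 400, not a triangle
(86,54,52): 52²+54² = 5620 < 7396 = 86² → obtuse
1 of the 4 is acute.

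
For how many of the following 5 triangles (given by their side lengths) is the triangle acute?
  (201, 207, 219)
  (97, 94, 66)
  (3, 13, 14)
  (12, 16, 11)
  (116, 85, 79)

(201,207,219): 201²+207² = 83250 > 47961 = 219² → acute
(97,94,66): 66²+94² = 13192 > 9409 = 97² → acute
(3,13,14): 3²+13² = 178 < 196 = 14² → obtuse
(12,16,11): 11²+12² = 265 > 256 = 16² → acute
(116,85,79): 79²+85² = 13466 > 13456 = 116² → acute
4 of the 5 are acute.

4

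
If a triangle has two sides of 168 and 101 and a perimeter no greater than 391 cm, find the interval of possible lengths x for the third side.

Triangle inequality alone gives 67 < x < 269.
The perimeter condition gives x ≤ 391 − 168 − 101 = 122.
Intersecting the two: 67 < x ≤ 122.

67 < x ≤ 122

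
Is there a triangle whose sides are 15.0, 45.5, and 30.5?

The two shorter sides sum to 45.5, exactly equal to the longest side 45.5.
That gives only a degenerate (flat) triangle — the inequality must be strict.

No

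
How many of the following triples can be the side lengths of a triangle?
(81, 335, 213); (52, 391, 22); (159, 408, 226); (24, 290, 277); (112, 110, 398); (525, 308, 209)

(81,213,335): 81+213 ≤ 335 → not valid
(22,52,391): 22+52 ≤ 391 → not valid
(159,226,408): 159+226 ≤ 408 → not valid
(24,277,290): 24+277 > 290 → valid
(110,112,398): 110+112 ≤ 398 → not valid
(209,308,525): 209+308 ≤ 525 → not valid
1 of the 6 triples forms a triangle.

1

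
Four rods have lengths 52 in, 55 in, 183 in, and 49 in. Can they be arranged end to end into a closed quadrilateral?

No

For a quadrilateral, each side must be shorter than the sum of the others.
Here the longest side is 183, but the remaining 3 sides sum to only 156.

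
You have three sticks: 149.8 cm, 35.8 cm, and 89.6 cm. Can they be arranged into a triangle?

The longest side is 149.8, but the other two sum to only 125.4.
125.4 < 149.8, so the triangle inequality fails.

No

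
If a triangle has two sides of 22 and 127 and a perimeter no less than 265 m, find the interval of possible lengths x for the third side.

Triangle inequality alone gives 105 < x < 149.
The perimeter condition gives x ≥ 265 − 22 − 127 = 116.
Intersecting the two: 116 ≤ x < 149.

116 ≤ x < 149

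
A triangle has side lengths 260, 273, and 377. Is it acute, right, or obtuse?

Compare the square of the longest side to the sum of squares of the other two: 260² + 273² = 142129 = 377².

right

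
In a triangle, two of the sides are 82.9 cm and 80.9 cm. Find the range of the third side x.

By the triangle inequality, x must be less than 82.9 + 80.9 = 163.8 and greater than |82.9 − 80.9| = 2.0.

2.0 < x < 163.8 (cm)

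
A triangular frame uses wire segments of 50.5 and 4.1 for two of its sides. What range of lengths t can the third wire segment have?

46.4 < t < 54.6

By the triangle inequality, t must be less than 50.5 + 4.1 = 54.6 and greater than |50.5 − 4.1| = 46.4.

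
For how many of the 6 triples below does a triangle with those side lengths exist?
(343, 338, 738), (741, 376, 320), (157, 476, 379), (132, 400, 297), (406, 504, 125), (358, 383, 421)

(338,343,738): 338+343 ≤ 738 → not valid
(320,376,741): 320+376 ≤ 741 → not valid
(157,379,476): 157+379 > 476 → valid
(132,297,400): 132+297 > 400 → valid
(125,406,504): 125+406 > 504 → valid
(358,383,421): 358+383 > 421 → valid
4 of the 6 triples form a triangle.

4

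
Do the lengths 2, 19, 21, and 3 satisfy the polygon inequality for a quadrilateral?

A quadrilateral exists iff every side is shorter than the sum of the others — equivalently, the longest side is less than the sum of the rest.
Longest side 21 < 24 (sum of the remaining 3), so yes.

Yes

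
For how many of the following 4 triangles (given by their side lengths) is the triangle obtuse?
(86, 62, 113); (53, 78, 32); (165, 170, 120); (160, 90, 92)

(86,62,113): 62²+86² = 11240 < 12769 = 113² → obtuse
(53,78,32): 32²+53² = 3833 < 6084 = 78² → obtuse
(165,170,120): 120²+165² = 41625 > 28900 = 170² → acute
(160,90,92): 90²+92² = 16564 < 25600 = 160² → obtuse
3 of the 4 are obtuse.

3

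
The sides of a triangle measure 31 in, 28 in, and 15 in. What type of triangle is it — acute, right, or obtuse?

acute

Compare the square of the longest side to the sum of squares of the other two: 15² + 28² = 1009 > 961 = 31².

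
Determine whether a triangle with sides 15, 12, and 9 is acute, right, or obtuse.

right

Compare the square of the longest side to the sum of squares of the other two: 9² + 12² = 225 = 15².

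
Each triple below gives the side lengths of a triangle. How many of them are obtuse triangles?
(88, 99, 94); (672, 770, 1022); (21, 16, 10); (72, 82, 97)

(88,99,94): 88²+94² = 16580 > 9801 = 99² → acute
(672,770,1022): 672²+770² = 1044484 = 1022² → right
(21,16,10): 10²+16² = 356 < 441 = 21² → obtuse
(72,82,97): 72²+82² = 11908 > 9409 = 97² → acute
1 of the 4 is obtuse.

1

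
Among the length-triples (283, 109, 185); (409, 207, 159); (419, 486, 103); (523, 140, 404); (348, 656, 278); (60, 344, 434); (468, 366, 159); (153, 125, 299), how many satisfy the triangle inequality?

(109,185,283): 109+185 > 283 → valid
(159,207,409): 159+207 ≤ 409 → not valid
(103,419,486): 103+419 > 486 → valid
(140,404,523): 140+404 > 523 → valid
(278,348,656): 278+348 ≤ 656 → not valid
(60,344,434): 60+344 ≤ 434 → not valid
(159,366,468): 159+366 > 468 → valid
(125,153,299): 125+153 ≤ 299 → not valid
4 of the 8 triples form a triangle.

4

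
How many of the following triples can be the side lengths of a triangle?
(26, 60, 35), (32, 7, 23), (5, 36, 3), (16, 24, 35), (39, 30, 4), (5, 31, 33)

3

(26,35,60): 26+35 > 60 → valid
(7,23,32): 7+23 ≤ 32 → not valid
(3,5,36): 3+5 ≤ 36 → not valid
(16,24,35): 16+24 > 35 → valid
(4,30,39): 4+30 ≤ 39 → not valid
(5,31,33): 5+31 > 33 → valid
3 of the 6 triples form a triangle.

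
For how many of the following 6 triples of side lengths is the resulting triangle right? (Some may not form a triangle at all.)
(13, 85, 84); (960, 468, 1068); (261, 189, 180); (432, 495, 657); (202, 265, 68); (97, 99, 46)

(13,85,84): 13²+84² = 7225 = 85² → right
(960,468,1068): 468²+960² = 1140624 = 1068² → right
(261,189,180): 180²+189² = 68121 = 261² → right
(432,495,657): 432²+495² = 431649 = 657² → right
(202,265,68): 68²+202² = 45428 < 70225 = 265² → obtuse
(97,99,46): 46²+97² = 11525 > 9801 = 99² → acute
4 of the 6 are right.

4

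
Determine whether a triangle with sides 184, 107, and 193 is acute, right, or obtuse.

Compare the square of the longest side to the sum of squares of the other two: 107² + 184² = 45305 > 37249 = 193².

acute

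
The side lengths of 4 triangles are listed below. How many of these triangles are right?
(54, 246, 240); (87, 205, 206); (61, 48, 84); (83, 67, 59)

1

(54,246,240): 54²+240² = 60516 = 246² → right
(87,205,206): 87²+205² = 49594 > 42436 = 206² → acute
(61,48,84): 48²+61² = 6025 < 7056 = 84² → obtuse
(83,67,59): 59²+67² = 7970 > 6889 = 83² → acute
1 of the 4 is right.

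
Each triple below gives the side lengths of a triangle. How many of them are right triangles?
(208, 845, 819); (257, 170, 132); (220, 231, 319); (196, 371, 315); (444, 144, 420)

(208,845,819): 208²+819² = 714025 = 845² → right
(257,170,132): 132²+170² = 46324 < 66049 = 257² → obtuse
(220,231,319): 220²+231² = 101761 = 319² → right
(196,371,315): 196²+315² = 137641 = 371² → right
(444,144,420): 144²+420² = 197136 = 444² → right
4 of the 5 are right.

4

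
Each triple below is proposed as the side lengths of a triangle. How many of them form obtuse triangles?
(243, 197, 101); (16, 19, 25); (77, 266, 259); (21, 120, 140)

3

(243,197,101): 101²+197² = 49010 < 59049 = 243² → obtuse
(16,19,25): 16²+19² = 617 < 625 = 25² → obtuse
(77,266,259): 77²+259² = 73010 > 70756 = 266² → acute
(21,120,140): 21²+120² = 14841 < 19600 = 140² → obtuse
3 of the 4 are obtuse.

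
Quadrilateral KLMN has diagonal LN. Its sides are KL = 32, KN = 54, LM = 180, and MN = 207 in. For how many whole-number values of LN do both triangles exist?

58

From triangle KLN: 22 < LN < 86.
From triangle MLN: 27 < LN < 387.
Intersection: 27 < LN < 86, so integers 28 through 85: 58 values.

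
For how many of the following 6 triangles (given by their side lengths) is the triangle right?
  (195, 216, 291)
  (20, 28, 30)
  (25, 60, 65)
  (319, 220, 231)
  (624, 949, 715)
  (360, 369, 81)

5

(195,216,291): 195²+216² = 84681 = 291² → right
(20,28,30): 20²+28² = 1184 > 900 = 30² → acute
(25,60,65): 25²+60² = 4225 = 65² → right
(319,220,231): 220²+231² = 101761 = 319² → right
(624,949,715): 624²+715² = 900601 = 949² → right
(360,369,81): 81²+360² = 136161 = 369² → right
5 of the 6 are right.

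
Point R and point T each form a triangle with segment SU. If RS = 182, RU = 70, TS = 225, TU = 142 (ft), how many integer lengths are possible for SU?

139

From triangle RSU: 112 < SU < 252.
From triangle TSU: 83 < SU < 367.
Intersection: 112 < SU < 252, so integers 113 through 251: 139 values.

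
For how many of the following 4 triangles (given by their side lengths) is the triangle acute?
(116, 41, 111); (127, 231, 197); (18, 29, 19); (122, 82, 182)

(116,41,111): 41²+111² = 14002 > 13456 = 116² → acute
(127,231,197): 127²+197² = 54938 > 53361 = 231² → acute
(18,29,19): 18²+19² = 685 < 841 = 29² → obtuse
(122,82,182): 82²+122² = 21608 < 33124 = 182² → obtuse
2 of the 4 are acute.

2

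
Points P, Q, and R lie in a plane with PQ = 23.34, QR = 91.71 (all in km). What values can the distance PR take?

By the triangle inequality, |23.34 − 91.71| ≤ PR ≤ 23.34 + 91.71.

68.37 ≤ PR ≤ 115.05 km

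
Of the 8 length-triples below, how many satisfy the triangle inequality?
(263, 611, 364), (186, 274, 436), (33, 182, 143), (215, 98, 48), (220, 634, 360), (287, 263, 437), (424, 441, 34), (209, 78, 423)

4

(263,364,611): 263+364 > 611 → valid
(186,274,436): 186+274 > 436 → valid
(33,143,182): 33+143 ≤ 182 → not valid
(48,98,215): 48+98 ≤ 215 → not valid
(220,360,634): 220+360 ≤ 634 → not valid
(263,287,437): 263+287 > 437 → valid
(34,424,441): 34+424 > 441 → valid
(78,209,423): 78+209 ≤ 423 → not valid
4 of the 8 triples form a triangle.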